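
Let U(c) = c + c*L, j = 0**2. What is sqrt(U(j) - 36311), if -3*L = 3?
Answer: I*sqrt(36311) ≈ 190.55*I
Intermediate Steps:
L = -1 (L = -1/3*3 = -1)
j = 0
U(c) = 0 (U(c) = c + c*(-1) = c - c = 0)
sqrt(U(j) - 36311) = sqrt(0 - 36311) = sqrt(-36311) = I*sqrt(36311)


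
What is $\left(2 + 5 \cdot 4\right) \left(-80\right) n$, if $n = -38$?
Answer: $66880$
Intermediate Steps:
$\left(2 + 5 \cdot 4\right) \left(-80\right) n = \left(2 + 5 \cdot 4\right) \left(-80\right) \left(-38\right) = \left(2 + 20\right) \left(-80\right) \left(-38\right) = 22 \left(-80\right) \left(-38\right) = \left(-1760\right) \left(-38\right) = 66880$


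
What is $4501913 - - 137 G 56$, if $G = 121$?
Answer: $5430225$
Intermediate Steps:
$4501913 - - 137 G 56 = 4501913 - \left(-137\right) 121 \cdot 56 = 4501913 - \left(-16577\right) 56 = 4501913 - -928312 = 4501913 + 928312 = 5430225$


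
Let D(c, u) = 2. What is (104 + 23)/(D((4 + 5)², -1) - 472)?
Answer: -127/470 ≈ -0.27021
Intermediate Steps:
(104 + 23)/(D((4 + 5)², -1) - 472) = (104 + 23)/(2 - 472) = 127/(-470) = 127*(-1/470) = -127/470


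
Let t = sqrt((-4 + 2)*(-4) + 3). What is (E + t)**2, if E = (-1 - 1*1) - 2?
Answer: (4 - sqrt(11))**2 ≈ 0.46700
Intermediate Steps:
E = -4 (E = (-1 - 1) - 2 = -2 - 2 = -4)
t = sqrt(11) (t = sqrt(-2*(-4) + 3) = sqrt(8 + 3) = sqrt(11) ≈ 3.3166)
(E + t)**2 = (-4 + sqrt(11))**2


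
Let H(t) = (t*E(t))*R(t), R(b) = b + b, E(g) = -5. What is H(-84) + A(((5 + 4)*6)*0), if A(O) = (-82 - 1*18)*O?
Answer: -70560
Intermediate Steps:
R(b) = 2*b
H(t) = -10*t² (H(t) = (t*(-5))*(2*t) = (-5*t)*(2*t) = -10*t²)
A(O) = -100*O (A(O) = (-82 - 18)*O = -100*O)
H(-84) + A(((5 + 4)*6)*0) = -10*(-84)² - 100*(5 + 4)*6*0 = -10*7056 - 100*9*6*0 = -70560 - 5400*0 = -70560 - 100*0 = -70560 + 0 = -70560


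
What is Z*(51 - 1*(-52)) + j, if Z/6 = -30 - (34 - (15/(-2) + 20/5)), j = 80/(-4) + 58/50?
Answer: -1043346/25 ≈ -41734.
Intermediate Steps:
j = -471/25 (j = 80*(-¼) + 58*(1/50) = -20 + 29/25 = -471/25 ≈ -18.840)
Z = -405 (Z = 6*(-30 - (34 - (15/(-2) + 20/5))) = 6*(-30 - (34 - (15*(-½) + 20*(⅕)))) = 6*(-30 - (34 - (-15/2 + 4))) = 6*(-30 - (34 - 1*(-7/2))) = 6*(-30 - (34 + 7/2)) = 6*(-30 - 1*75/2) = 6*(-30 - 75/2) = 6*(-135/2) = -405)
Z*(51 - 1*(-52)) + j = -405*(51 - 1*(-52)) - 471/25 = -405*(51 + 52) - 471/25 = -405*103 - 471/25 = -41715 - 471/25 = -1043346/25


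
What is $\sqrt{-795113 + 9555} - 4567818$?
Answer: $-4567818 + i \sqrt{785558} \approx -4.5678 \cdot 10^{6} + 886.32 i$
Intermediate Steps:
$\sqrt{-795113 + 9555} - 4567818 = \sqrt{-785558} - 4567818 = i \sqrt{785558} - 4567818 = -4567818 + i \sqrt{785558}$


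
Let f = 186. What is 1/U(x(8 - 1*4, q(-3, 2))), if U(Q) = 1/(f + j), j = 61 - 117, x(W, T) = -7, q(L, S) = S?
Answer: 130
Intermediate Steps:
j = -56
U(Q) = 1/130 (U(Q) = 1/(186 - 56) = 1/130)
1/U(x(8 - 1*4, q(-3, 2))) = 1/(1/130) = 130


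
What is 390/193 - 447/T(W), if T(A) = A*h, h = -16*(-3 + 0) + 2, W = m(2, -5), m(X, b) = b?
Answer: 183771/48250 ≈ 3.8087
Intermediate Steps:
W = -5
h = 50 (h = -16*(-3) + 2 = -4*(-12) + 2 = 48 + 2 = 50)
T(A) = 50*A (T(A) = A*50 = 50*A)
390/193 - 447/T(W) = 390/193 - 447/(50*(-5)) = 390*(1/193) - 447/(-250) = 390/193 - 447*(-1/250) = 390/193 + 447/250 = 183771/48250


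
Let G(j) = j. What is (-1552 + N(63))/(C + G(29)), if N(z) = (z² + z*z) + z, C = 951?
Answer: 6449/980 ≈ 6.5806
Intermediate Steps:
N(z) = z + 2*z² (N(z) = (z² + z²) + z = 2*z² + z = z + 2*z²)
(-1552 + N(63))/(C + G(29)) = (-1552 + 63*(1 + 2*63))/(951 + 29) = (-1552 + 63*(1 + 126))/980 = (-1552 + 63*127)*(1/980) = (-1552 + 8001)*(1/980) = 6449*(1/980) = 6449/980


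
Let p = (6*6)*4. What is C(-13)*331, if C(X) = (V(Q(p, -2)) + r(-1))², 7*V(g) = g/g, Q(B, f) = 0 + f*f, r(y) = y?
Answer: 11916/49 ≈ 243.18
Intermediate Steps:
p = 144 (p = 36*4 = 144)
Q(B, f) = f² (Q(B, f) = 0 + f² = f²)
V(g) = ⅐ (V(g) = (g/g)/7 = (⅐)*1 = ⅐)
C(X) = 36/49 (C(X) = (⅐ - 1)² = (-6/7)² = 36/49)
C(-13)*331 = (36/49)*331 = 11916/49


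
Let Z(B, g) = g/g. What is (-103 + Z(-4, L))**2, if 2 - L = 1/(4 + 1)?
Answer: 10404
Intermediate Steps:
L = 9/5 (L = 2 - 1/(4 + 1) = 2 - 1/5 = 9/5 ≈ 1.8000)
Z(B, g) = 1
(-103 + Z(-4, L))**2 = (-103 + 1)**2 = (-102)**2 = 10404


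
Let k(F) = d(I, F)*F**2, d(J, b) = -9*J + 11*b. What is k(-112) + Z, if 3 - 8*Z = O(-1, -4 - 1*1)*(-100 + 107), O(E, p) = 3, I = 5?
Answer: -64074761/4 ≈ -1.6019e+7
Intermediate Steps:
Z = -9/4 (Z = 3/8 - 3*(-100 + 107)/8 = 3/8 - 3*7/8 = 3/8 - 1/8*21 = 3/8 - 21/8 = -9/4 ≈ -2.2500)
k(F) = F**2*(-45 + 11*F) (k(F) = (-9*5 + 11*F)*F**2 = (-45 + 11*F)*F**2 = F**2*(-45 + 11*F))
k(-112) + Z = (-112)**2*(-45 + 11*(-112)) - 9/4 = 12544*(-45 - 1232) - 9/4 = 12544*(-1277) - 9/4 = -16018688 - 9/4 = -64074761/4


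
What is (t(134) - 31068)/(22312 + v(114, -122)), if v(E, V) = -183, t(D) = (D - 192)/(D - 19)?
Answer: -3572878/2544835 ≈ -1.4040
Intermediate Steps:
t(D) = (-192 + D)/(-19 + D)
(t(134) - 31068)/(22312 + v(114, -122)) = ((-192 + 134)/(-19 + 134) - 31068)/(22312 - 183) = (-58/115 - 31068)/22129 = ((1/115)*(-58) - 31068)*(1/22129) = (-58/115 - 31068)*(1/22129) = -3572878/115*1/22129 = -3572878/2544835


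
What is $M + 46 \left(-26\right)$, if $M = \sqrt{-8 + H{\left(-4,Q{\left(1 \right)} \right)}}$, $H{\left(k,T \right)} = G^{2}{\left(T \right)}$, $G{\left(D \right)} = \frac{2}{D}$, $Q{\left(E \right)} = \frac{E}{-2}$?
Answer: $-1196 + 2 \sqrt{2} \approx -1193.2$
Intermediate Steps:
$Q{\left(E \right)} = - \frac{E}{2}$ ($Q{\left(E \right)} = E \left(- \frac{1}{2}\right) = - \frac{E}{2}$)
$H{\left(k,T \right)} = \frac{4}{T^{2}}$ ($H{\left(k,T \right)} = \left(\frac{2}{T}\right)^{2} = \frac{4}{T^{2}}$)
$M = 2 \sqrt{2}$ ($M = \sqrt{-8 + \frac{4}{\frac{1}{4}}} = \sqrt{-8 + 4 \cdot 4} = \sqrt{-8 + 16} = \sqrt{8} = 2 \sqrt{2} \approx 2.8284$)
$M + 46 \left(-26\right) = 2 \sqrt{2} + 46 \left(-26\right) = 2 \sqrt{2} - 1196 = -1196 + 2 \sqrt{2}$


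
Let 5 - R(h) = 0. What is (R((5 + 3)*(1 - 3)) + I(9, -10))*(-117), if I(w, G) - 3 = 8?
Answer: -1872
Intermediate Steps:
I(w, G) = 11 (I(w, G) = 3 + 8 = 11)
R(h) = 5 (R(h) = 5 - 1*0 = 5 + 0 = 5)
(R((5 + 3)*(1 - 3)) + I(9, -10))*(-117) = (5 + 11)*(-117) = 16*(-117) = -1872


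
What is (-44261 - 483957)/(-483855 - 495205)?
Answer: 264109/489530 ≈ 0.53952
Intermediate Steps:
(-44261 - 483957)/(-483855 - 495205) = -528218/(-979060) = -528218*(-1/979060) = 264109/489530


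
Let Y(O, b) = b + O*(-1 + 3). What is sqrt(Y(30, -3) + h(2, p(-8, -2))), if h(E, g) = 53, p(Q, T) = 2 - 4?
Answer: sqrt(110) ≈ 10.488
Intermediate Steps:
p(Q, T) = -2
Y(O, b) = b + 2*O (Y(O, b) = b + O*2 = b + 2*O)
sqrt(Y(30, -3) + h(2, p(-8, -2))) = sqrt((-3 + 2*30) + 53) = sqrt((-3 + 60) + 53) = sqrt(57 + 53) = sqrt(110)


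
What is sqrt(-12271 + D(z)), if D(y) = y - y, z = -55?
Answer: I*sqrt(12271) ≈ 110.77*I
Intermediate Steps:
D(y) = 0
sqrt(-12271 + D(z)) = sqrt(-12271 + 0) = sqrt(-12271) = I*sqrt(12271)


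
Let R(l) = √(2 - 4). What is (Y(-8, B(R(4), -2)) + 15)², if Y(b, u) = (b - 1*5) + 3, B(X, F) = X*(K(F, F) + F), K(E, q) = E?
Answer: 25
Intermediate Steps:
R(l) = I*√2 (R(l) = √(-2) = I*√2)
B(X, F) = 2*F*X (B(X, F) = X*(F + F) = X*(2*F) = 2*F*X)
Y(b, u) = -2 + b (Y(b, u) = (b - 5) + 3 = (-5 + b) + 3 = -2 + b)
(Y(-8, B(R(4), -2)) + 15)² = ((-2 - 8) + 15)² = (-10 + 15)² = 5² = 25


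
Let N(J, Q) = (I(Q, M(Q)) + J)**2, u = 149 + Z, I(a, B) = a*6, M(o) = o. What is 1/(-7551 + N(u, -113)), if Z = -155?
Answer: 1/460305 ≈ 2.1725e-6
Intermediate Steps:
I(a, B) = 6*a
u = -6 (u = 149 - 155 = -6)
N(J, Q) = (J + 6*Q)**2 (N(J, Q) = (6*Q + J)**2 = (J + 6*Q)**2)
1/(-7551 + N(u, -113)) = 1/(-7551 + (-6 + 6*(-113))**2) = 1/(-7551 + (-6 - 678)**2) = 1/(-7551 + (-684)**2) = 1/(-7551 + 467856) = 1/460305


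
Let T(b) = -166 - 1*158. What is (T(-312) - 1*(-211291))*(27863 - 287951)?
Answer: -54869985096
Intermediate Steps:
T(b) = -324 (T(b) = -166 - 158 = -324)
(T(-312) - 1*(-211291))*(27863 - 287951) = (-324 - 1*(-211291))*(27863 - 287951) = (-324 + 211291)*(-260088) = 210967*(-260088) = -54869985096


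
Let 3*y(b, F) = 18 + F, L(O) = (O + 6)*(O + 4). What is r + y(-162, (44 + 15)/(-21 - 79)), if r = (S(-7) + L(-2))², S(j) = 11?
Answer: 110041/300 ≈ 366.80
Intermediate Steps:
L(O) = (4 + O)*(6 + O) (L(O) = (6 + O)*(4 + O) = (4 + O)*(6 + O))
y(b, F) = 6 + F/3 (y(b, F) = (18 + F)/3 = 6 + F/3)
r = 361 (r = (11 + (24 + (-2)² + 10*(-2)))² = (11 + (24 + 4 - 20))² = (11 + 8)² = 19² = 361)
r + y(-162, (44 + 15)/(-21 - 79)) = 361 + (6 + ((44 + 15)/(-21 - 79))/3) = 361 + (6 + (59/(-100))/3) = 361 + (6 + (59*(-1/100))/3) = 361 + (6 + (⅓)*(-59/100)) = 361 + (6 - 59/300) = 361 + 1741/300 = 110041/300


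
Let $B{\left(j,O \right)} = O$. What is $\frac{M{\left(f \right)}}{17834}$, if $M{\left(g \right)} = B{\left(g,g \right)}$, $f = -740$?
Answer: $- \frac{10}{241} \approx -0.041494$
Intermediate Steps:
$M{\left(g \right)} = g$
$\frac{M{\left(f \right)}}{17834} = - \frac{740}{17834} = \left(-740\right) \frac{1}{17834} = - \frac{10}{241}$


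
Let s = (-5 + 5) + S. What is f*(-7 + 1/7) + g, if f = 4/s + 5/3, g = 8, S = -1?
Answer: 24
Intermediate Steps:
s = -1 (s = (-5 + 5) - 1 = 0 - 1 = -1)
f = -7/3 (f = 4/(-1) + 5/3 = 4*(-1) + 5*(1/3) = -4 + 5/3 = -7/3 ≈ -2.3333)
f*(-7 + 1/7) + g = -7*(-7 + 1/7)/3 + 8 = -7/3*(-48/7) + 8 = 16 + 8 = 24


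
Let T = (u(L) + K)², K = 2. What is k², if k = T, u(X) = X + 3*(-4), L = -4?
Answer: 38416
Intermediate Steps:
u(X) = -12 + X (u(X) = X - 12 = -12 + X)
T = 196 (T = ((-12 - 4) + 2)² = (-16 + 2)² = (-14)² = 196)
k = 196
k² = 196² = 38416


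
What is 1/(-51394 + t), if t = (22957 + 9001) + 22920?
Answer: 1/3484 ≈ 0.00028703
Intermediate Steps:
t = 54878 (t = 31958 + 22920 = 54878)
1/(-51394 + t) = 1/(-51394 + 54878) = 1/3484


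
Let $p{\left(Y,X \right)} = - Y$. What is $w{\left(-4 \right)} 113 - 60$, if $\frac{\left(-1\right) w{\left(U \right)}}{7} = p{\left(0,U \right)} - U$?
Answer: $-3224$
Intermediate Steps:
$w{\left(U \right)} = 7 U$ ($w{\left(U \right)} = - 7 \left(\left(-1\right) 0 - U\right) = - 7 \left(0 - U\right) = - 7 \left(- U\right) = 7 U$)
$w{\left(-4 \right)} 113 - 60 = 7 \left(-4\right) 113 - 60 = \left(-28\right) 113 - 60 = -3164 - 60 = -3224$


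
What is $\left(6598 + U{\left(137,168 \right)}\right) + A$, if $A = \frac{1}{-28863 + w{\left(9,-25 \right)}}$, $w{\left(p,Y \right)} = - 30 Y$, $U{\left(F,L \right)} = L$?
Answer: $\frac{190212557}{28113} \approx 6766.0$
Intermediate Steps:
$A = - \frac{1}{28113}$ ($A = \frac{1}{-28863 - -750} = \frac{1}{-28863 + 750} = \frac{1}{-28113} = - \frac{1}{28113} \approx -3.5571 \cdot 10^{-5}$)
$\left(6598 + U{\left(137,168 \right)}\right) + A = \left(6598 + 168\right) - \frac{1}{28113} = 6766 - \frac{1}{28113} = \frac{190212557}{28113}$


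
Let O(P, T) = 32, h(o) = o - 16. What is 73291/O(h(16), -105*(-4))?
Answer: 73291/32 ≈ 2290.3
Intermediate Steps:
h(o) = -16 + o
73291/O(h(16), -105*(-4)) = 73291/32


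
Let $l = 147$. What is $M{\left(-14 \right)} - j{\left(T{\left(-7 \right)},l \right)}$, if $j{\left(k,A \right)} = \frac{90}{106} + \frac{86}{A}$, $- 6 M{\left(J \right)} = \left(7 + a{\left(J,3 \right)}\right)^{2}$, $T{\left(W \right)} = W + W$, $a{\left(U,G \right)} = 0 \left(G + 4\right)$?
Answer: $- \frac{149599}{15582} \approx -9.6008$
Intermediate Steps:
$a{\left(U,G \right)} = 0$ ($a{\left(U,G \right)} = 0 \left(4 + G\right) = 0$)
$T{\left(W \right)} = 2 W$
$M{\left(J \right)} = - \frac{49}{6}$ ($M{\left(J \right)} = - \frac{\left(7 + 0\right)^{2}}{6} = - \frac{7^{2}}{6} = \left(- \frac{1}{6}\right) 49 = - \frac{49}{6}$)
$j{\left(k,A \right)} = \frac{45}{53} + \frac{86}{A}$ ($j{\left(k,A \right)} = 90 \cdot \frac{1}{106} + \frac{86}{A} = \frac{45}{53} + \frac{86}{A}$)
$M{\left(-14 \right)} - j{\left(T{\left(-7 \right)},l \right)} = - \frac{49}{6} - \left(\frac{45}{53} + \frac{86}{147}\right) = - \frac{49}{6} - \frac{11173}{7791} = - \frac{149599}{15582}$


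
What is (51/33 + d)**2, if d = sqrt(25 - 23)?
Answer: 531/121 + 34*sqrt(2)/11 ≈ 8.7596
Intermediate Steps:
d = sqrt(2) ≈ 1.4142
(51/33 + d)**2 = (51/33 + sqrt(2))**2 = (51*(1/33) + sqrt(2))**2 = (17/11 + sqrt(2))**2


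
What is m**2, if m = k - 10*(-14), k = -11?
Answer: 16641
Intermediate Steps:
m = 129 (m = -11 - 10*(-14) = -11 + 140 = 129)
m**2 = 129**2 = 16641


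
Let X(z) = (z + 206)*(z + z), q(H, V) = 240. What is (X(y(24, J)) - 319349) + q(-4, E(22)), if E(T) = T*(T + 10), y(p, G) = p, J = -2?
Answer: -308069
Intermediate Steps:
E(T) = T*(10 + T)
X(z) = 2*z*(206 + z) (X(z) = (206 + z)*(2*z) = 2*z*(206 + z))
(X(y(24, J)) - 319349) + q(-4, E(22)) = (2*24*(206 + 24) - 319349) + 240 = (2*24*230 - 319349) + 240 = (11040 - 319349) + 240 = -308309 + 240 = -308069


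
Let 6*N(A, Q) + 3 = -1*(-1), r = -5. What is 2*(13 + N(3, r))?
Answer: 76/3 ≈ 25.333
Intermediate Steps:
N(A, Q) = -1/3 (N(A, Q) = -1/2 + (-1*(-1))/6 = -1/2 + (1/6)*1 = -1/2 + 1/6 = -1/3)
2*(13 + N(3, r)) = 2*(13 - 1/3) = 2*(38/3) = 76/3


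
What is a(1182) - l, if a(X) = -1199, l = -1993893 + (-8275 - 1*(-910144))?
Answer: 1090825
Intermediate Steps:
l = -1092024 (l = -1993893 + (-8275 + 910144) = -1993893 + 901869 = -1092024)
a(1182) - l = -1199 - 1*(-1092024) = -1199 + 1092024 = 1090825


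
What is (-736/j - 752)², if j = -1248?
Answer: 858783025/1521 ≈ 5.6462e+5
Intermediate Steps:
(-736/j - 752)² = (-736/(-1248) - 752)² = (-736*(-1/1248) - 752)² = (23/39 - 752)² = (-29305/39)² = 858783025/1521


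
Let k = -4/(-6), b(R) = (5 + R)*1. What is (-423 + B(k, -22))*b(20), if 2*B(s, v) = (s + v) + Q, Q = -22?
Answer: -33350/3 ≈ -11117.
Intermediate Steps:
b(R) = 5 + R
k = ⅔ (k = -4*(-⅙) = ⅔ ≈ 0.66667)
B(s, v) = -11 + s/2 + v/2 (B(s, v) = ((s + v) - 22)/2 = (-22 + s + v)/2 = -11 + s/2 + v/2)
(-423 + B(k, -22))*b(20) = (-423 + (-11 + (½)*(⅔) + (½)*(-22)))*(5 + 20) = (-423 + (-11 + ⅓ - 11))*25 = (-423 - 65/3)*25 = -1334/3*25 = -33350/3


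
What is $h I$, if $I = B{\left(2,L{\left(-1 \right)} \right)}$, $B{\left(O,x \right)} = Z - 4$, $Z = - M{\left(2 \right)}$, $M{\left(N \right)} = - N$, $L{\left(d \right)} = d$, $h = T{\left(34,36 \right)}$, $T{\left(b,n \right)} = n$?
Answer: $-72$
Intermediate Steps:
$h = 36$
$Z = 2$ ($Z = - \left(-1\right) 2 = \left(-1\right) \left(-2\right) = 2$)
$B{\left(O,x \right)} = -2$ ($B{\left(O,x \right)} = 2 - 4 = -2$)
$I = -2$
$h I = 36 \left(-2\right) = -72$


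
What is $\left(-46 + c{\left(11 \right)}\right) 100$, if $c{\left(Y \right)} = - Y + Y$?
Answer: $-4600$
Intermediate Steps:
$c{\left(Y \right)} = 0$
$\left(-46 + c{\left(11 \right)}\right) 100 = \left(-46 + 0\right) 100 = \left(-46\right) 100 = -4600$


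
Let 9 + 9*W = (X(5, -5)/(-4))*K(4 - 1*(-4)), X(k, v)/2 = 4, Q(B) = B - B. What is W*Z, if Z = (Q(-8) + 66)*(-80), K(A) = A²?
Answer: 241120/3 ≈ 80373.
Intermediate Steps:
Q(B) = 0
X(k, v) = 8 (X(k, v) = 2*4 = 8)
Z = -5280 (Z = (0 + 66)*(-80) = 66*(-80) = -5280)
W = -137/9 (W = -1 + ((8/(-4))*(4 - 1*(-4))²)/9 = -1 + ((8*(-¼))*(4 + 4)²)/9 = -1 + (-2*8²)/9 = -1 + (-2*64)/9 = -1 + (⅑)*(-128) = -1 - 128/9 = -137/9 ≈ -15.222)
W*Z = -137/9*(-5280) = 241120/3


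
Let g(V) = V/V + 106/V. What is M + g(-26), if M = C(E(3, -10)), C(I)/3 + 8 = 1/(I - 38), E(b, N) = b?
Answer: -12359/455 ≈ -27.163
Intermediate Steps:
g(V) = 1 + 106/V
C(I) = -24 + 3/(-38 + I) (C(I) = -24 + 3/(I - 38) = -24 + 3/(-38 + I))
M = -843/35 (M = 3*(305 - 8*3)/(-38 + 3) = 3*(305 - 24)/(-35) = 3*(-1/35)*281 = -843/35 ≈ -24.086)
M + g(-26) = -843/35 + (106 - 26)/(-26) = -843/35 - 1/26*80 = -843/35 - 40/13 = -12359/455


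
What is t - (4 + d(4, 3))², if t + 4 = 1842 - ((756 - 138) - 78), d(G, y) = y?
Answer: 1249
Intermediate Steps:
t = 1298 (t = -4 + (1842 - ((756 - 138) - 78)) = -4 + (1842 - (618 - 78)) = -4 + (1842 - 1*540) = -4 + (1842 - 540) = -4 + 1302 = 1298)
t - (4 + d(4, 3))² = 1298 - (4 + 3)² = 1298 - 1*7² = 1298 - 1*49 = 1298 - 49 = 1249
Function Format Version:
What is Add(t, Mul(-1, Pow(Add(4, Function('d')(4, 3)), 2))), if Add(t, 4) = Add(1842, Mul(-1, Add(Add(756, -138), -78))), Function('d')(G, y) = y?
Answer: 1249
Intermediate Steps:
t = 1298 (t = Add(-4, Add(1842, Mul(-1, Add(Add(756, -138), -78)))) = Add(-4, Add(1842, Mul(-1, Add(618, -78)))) = Add(-4, Add(1842, Mul(-1, 540))) = Add(-4, Add(1842, -540)) = Add(-4, 1302) = 1298)
Add(t, Mul(-1, Pow(Add(4, Function('d')(4, 3)), 2))) = Add(1298, Mul(-1, Pow(Add(4, 3), 2))) = Add(1298, Mul(-1, Pow(7, 2))) = Add(1298, Mul(-1, 49)) = Add(1298, -49) = 1249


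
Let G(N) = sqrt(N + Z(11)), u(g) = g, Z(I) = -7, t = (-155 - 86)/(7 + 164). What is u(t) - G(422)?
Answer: -241/171 - sqrt(415) ≈ -21.781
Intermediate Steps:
t = -241/171 ≈ -1.4094
G(N) = sqrt(-7 + N) (G(N) = sqrt(N - 7) = sqrt(-7 + N))
u(t) - G(422) = -241/171 - sqrt(-7 + 422) = -241/171 - sqrt(415)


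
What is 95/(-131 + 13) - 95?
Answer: -11305/118 ≈ -95.805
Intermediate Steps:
95/(-131 + 13) - 95 = 95/(-118) - 95 = -1/118*95 - 95 = -95/118 - 95 = -11305/118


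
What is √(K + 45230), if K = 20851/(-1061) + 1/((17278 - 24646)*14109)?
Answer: √15277694317930221712313894/18382728972 ≈ 212.63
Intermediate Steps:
K = -2167568041373/110296373832 (K = 20851*(-1/1061) + (1/14109)/(-7368) = -20851/1061 - 1/7368*1/14109 = -20851/1061 - 1/103955112 = -2167568041373/110296373832 ≈ -19.652)
√(K + 45230) = √(-2167568041373/110296373832 + 45230) = √(4986537420379987/110296373832) = √15277694317930221712313894/18382728972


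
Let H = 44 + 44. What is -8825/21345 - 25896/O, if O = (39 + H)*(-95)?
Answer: 89255299/51505485 ≈ 1.7329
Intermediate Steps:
H = 88
O = -12065 (O = (39 + 88)*(-95) = 127*(-95) = -12065)
-8825/21345 - 25896/O = -8825/21345 - 25896/(-12065) = -8825*1/21345 - 25896*(-1/12065) = -1765/4269 + 25896/12065 = 89255299/51505485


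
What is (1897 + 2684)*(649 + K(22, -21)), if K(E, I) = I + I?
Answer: 2780667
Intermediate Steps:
K(E, I) = 2*I
(1897 + 2684)*(649 + K(22, -21)) = (1897 + 2684)*(649 + 2*(-21)) = 4581*(649 - 42) = 4581*607 = 2780667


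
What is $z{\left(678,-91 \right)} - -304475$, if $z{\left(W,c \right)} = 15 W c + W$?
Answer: $-620317$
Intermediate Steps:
$z{\left(W,c \right)} = W + 15 W c$ ($z{\left(W,c \right)} = 15 W c + W = W + 15 W c$)
$z{\left(678,-91 \right)} - -304475 = 678 \left(1 + 15 \left(-91\right)\right) - -304475 = 678 \left(1 - 1365\right) + 304475 = 678 \left(-1364\right) + 304475 = -924792 + 304475 = -620317$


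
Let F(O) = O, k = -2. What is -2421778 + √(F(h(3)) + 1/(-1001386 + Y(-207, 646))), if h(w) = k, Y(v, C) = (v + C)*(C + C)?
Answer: -2421778 + I*√377056240606/434198 ≈ -2.4218e+6 + 1.4142*I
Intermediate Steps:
Y(v, C) = 2*C*(C + v) (Y(v, C) = (C + v)*(2*C) = 2*C*(C + v))
h(w) = -2
-2421778 + √(F(h(3)) + 1/(-1001386 + Y(-207, 646))) = -2421778 + √(-2 + 1/(-1001386 + 2*646*(646 - 207))) = -2421778 + √(-2 + 1/(-1001386 + 2*646*439)) = -2421778 + √(-2 + 1/(-1001386 + 567188)) = -2421778 + √(-2 + 1/(-434198)) = -2421778 + √(-2 - 1/434198) = -2421778 + √(-868397/434198) = -2421778 + I*√377056240606/434198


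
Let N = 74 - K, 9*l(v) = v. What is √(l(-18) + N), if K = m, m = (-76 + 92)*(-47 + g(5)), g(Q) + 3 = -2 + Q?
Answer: 2*√206 ≈ 28.705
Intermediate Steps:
g(Q) = -5 + Q (g(Q) = -3 + (-2 + Q) = -5 + Q)
l(v) = v/9
m = -752 (m = (-76 + 92)*(-47 + (-5 + 5)) = 16*(-47 + 0) = 16*(-47) = -752)
K = -752
N = 826 (N = 74 - 1*(-752) = 74 + 752 = 826)
√(l(-18) + N) = √((⅑)*(-18) + 826) = √(-2 + 826) = √824 = 2*√206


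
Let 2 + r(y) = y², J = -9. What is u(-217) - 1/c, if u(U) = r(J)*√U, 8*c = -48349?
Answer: 8/48349 + 79*I*√217 ≈ 0.00016546 + 1163.7*I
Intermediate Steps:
c = -48349/8 (c = (⅛)*(-48349) = -48349/8 ≈ -6043.6)
r(y) = -2 + y²
u(U) = 79*√U (u(U) = (-2 + (-9)²)*√U = (-2 + 81)*√U = 79*√U)
u(-217) - 1/c = 79*√(-217) - 1/(-48349/8) = 79*(I*√217) - 1*(-8/48349) = 79*I*√217 + 8/48349 = 8/48349 + 79*I*√217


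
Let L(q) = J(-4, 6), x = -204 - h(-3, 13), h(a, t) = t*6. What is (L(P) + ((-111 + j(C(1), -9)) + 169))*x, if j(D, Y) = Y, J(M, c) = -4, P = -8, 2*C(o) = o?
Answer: -12690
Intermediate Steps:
C(o) = o/2
h(a, t) = 6*t
x = -282 (x = -204 - 6*13 = -204 - 1*78 = -204 - 78 = -282)
L(q) = -4
(L(P) + ((-111 + j(C(1), -9)) + 169))*x = (-4 + ((-111 - 9) + 169))*(-282) = (-4 + (-120 + 169))*(-282) = (-4 + 49)*(-282) = 45*(-282) = -12690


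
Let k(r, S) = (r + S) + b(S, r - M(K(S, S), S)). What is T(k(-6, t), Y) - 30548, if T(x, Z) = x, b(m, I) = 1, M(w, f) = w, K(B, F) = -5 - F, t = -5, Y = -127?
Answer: -30558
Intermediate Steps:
k(r, S) = 1 + S + r (k(r, S) = (r + S) + 1 = (S + r) + 1 = 1 + S + r)
T(k(-6, t), Y) - 30548 = (1 - 5 - 6) - 30548 = -10 - 30548 = -30558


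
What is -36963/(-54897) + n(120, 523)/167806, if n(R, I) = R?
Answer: 1034866803/1535340997 ≈ 0.67403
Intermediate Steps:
-36963/(-54897) + n(120, 523)/167806 = -36963/(-54897) + 120/167806 = -36963*(-1/54897) + 120*(1/167806) = 12321/18299 + 60/83903 = 1034866803/1535340997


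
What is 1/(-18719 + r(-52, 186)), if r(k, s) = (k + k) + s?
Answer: -1/18637 ≈ -5.3657e-5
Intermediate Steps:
r(k, s) = s + 2*k (r(k, s) = 2*k + s = s + 2*k)
1/(-18719 + r(-52, 186)) = 1/(-18719 + (186 + 2*(-52))) = 1/(-18719 + (186 - 104)) = 1/(-18719 + 82) = 1/(-18637) = -1/18637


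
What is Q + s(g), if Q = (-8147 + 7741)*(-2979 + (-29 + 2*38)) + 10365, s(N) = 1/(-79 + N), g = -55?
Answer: 160901437/134 ≈ 1.2008e+6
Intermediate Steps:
Q = 1200757 (Q = -406*(-2979 + (-29 + 76)) + 10365 = -406*(-2979 + 47) + 10365 = -406*(-2932) + 10365 = 1190392 + 10365 = 1200757)
Q + s(g) = 1200757 + 1/(-79 - 55) = 1200757 + 1/(-134) = 1200757 - 1/134 = 160901437/134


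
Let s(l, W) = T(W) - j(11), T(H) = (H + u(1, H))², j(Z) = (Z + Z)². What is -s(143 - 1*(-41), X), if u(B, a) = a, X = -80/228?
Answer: 1570916/3249 ≈ 483.51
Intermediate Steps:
X = -20/57 (X = -80*1/228 = -20/57 ≈ -0.35088)
j(Z) = 4*Z² (j(Z) = (2*Z)² = 4*Z²)
T(H) = 4*H² (T(H) = (H + H)² = (2*H)² = 4*H²)
s(l, W) = -484 + 4*W² (s(l, W) = 4*W² - 4*11² = 4*W² - 4*121 = 4*W² - 1*484 = 4*W² - 484 = -484 + 4*W²)
-s(143 - 1*(-41), X) = -(-484 + 4*(-20/57)²) = -(-484 + 4*(400/3249)) = -(-484 + 1600/3249) = -1*(-1570916/3249) = 1570916/3249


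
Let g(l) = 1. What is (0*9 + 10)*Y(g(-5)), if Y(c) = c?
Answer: 10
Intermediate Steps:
(0*9 + 10)*Y(g(-5)) = (0*9 + 10)*1 = (0 + 10)*1 = 10*1 = 10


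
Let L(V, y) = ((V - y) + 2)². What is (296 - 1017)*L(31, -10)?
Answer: -1333129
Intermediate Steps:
L(V, y) = (2 + V - y)²
(296 - 1017)*L(31, -10) = (296 - 1017)*(2 + 31 - 1*(-10))² = -721*(2 + 31 + 10)² = -721*43² = -721*1849 = -1333129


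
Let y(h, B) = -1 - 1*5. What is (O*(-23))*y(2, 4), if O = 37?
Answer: 5106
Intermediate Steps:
y(h, B) = -6 (y(h, B) = -1 - 5 = -6)
(O*(-23))*y(2, 4) = (37*(-23))*(-6) = -851*(-6) = 5106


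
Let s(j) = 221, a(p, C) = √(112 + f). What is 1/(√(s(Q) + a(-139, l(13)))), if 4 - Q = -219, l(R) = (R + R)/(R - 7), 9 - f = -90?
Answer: (221 + √211)^(-½) ≈ 0.065160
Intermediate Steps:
f = 99 (f = 9 - 1*(-90) = 9 + 90 = 99)
l(R) = 2*R/(-7 + R) (l(R) = (2*R)/(-7 + R) = 2*R/(-7 + R))
a(p, C) = √211 (a(p, C) = √(112 + 99) = √211)
Q = 223 (Q = 4 - 1*(-219) = 4 + 219 = 223)
1/(√(s(Q) + a(-139, l(13)))) = 1/(√(221 + √211)) = (221 + √211)^(-½)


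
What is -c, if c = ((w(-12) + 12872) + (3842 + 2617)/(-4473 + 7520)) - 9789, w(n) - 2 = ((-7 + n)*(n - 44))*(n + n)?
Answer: 68401738/3047 ≈ 22449.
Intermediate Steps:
w(n) = 2 + 2*n*(-44 + n)*(-7 + n) (w(n) = 2 + ((-7 + n)*(n - 44))*(n + n) = 2 + ((-7 + n)*(-44 + n))*(2*n) = 2 + ((-44 + n)*(-7 + n))*(2*n) = 2 + 2*n*(-44 + n)*(-7 + n))
c = -68401738/3047 (c = (((2 - 102*(-12)² + 2*(-12)³ + 616*(-12)) + 12872) + (3842 + 2617)/(-4473 + 7520)) - 9789 = (((2 - 102*144 + 2*(-1728) - 7392) + 12872) + 6459/3047) - 9789 = (((2 - 14688 - 3456 - 7392) + 12872) + 6459*(1/3047)) - 9789 = ((-25534 + 12872) + 6459/3047) - 9789 = (-12662 + 6459/3047) - 9789 = -38574655/3047 - 9789 = -68401738/3047 ≈ -22449.)
-c = -1*(-68401738/3047) = 68401738/3047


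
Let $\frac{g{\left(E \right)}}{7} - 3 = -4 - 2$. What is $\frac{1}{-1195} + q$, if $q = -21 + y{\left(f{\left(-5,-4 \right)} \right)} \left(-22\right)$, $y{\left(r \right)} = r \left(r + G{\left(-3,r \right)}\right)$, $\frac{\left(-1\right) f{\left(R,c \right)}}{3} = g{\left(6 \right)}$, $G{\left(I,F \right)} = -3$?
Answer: $- \frac{99401296}{1195} \approx -83181.0$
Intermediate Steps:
$g{\left(E \right)} = -21$ ($g{\left(E \right)} = 21 + 7 \left(-4 - 2\right) = 21 + 7 \left(-6\right) = 21 - 42 = -21$)
$f{\left(R,c \right)} = 63$ ($f{\left(R,c \right)} = \left(-3\right) \left(-21\right) = 63$)
$y{\left(r \right)} = r \left(-3 + r\right)$ ($y{\left(r \right)} = r \left(r - 3\right) = r \left(-3 + r\right)$)
$q = -83181$ ($q = -21 + 63 \left(-3 + 63\right) \left(-22\right) = -21 + 63 \cdot 60 \left(-22\right) = -21 + 3780 \left(-22\right) = -21 - 83160 = -83181$)
$\frac{1}{-1195} + q = \frac{1}{-1195} - 83181 = - \frac{1}{1195} - 83181 = - \frac{99401296}{1195}$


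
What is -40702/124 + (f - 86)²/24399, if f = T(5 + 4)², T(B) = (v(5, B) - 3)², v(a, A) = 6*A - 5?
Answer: 1242903714703751/1512738 ≈ 8.2162e+8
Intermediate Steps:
v(a, A) = -5 + 6*A
T(B) = (-8 + 6*B)² (T(B) = ((-5 + 6*B) - 3)² = (-8 + 6*B)²)
f = 4477456 (f = (4*(-4 + 3*(5 + 4))²)² = (4*(-4 + 3*9)²)² = (4*(-4 + 27)²)² = (4*23²)² = (4*529)² = 2116² = 4477456)
-40702/124 + (f - 86)²/24399 = -40702/124 + (4477456 - 86)²/24399 = -40702*1/124 + 4477370²*(1/24399) = -20351/62 + 20046842116900*(1/24399) = -20351/62 + 20046842116900/24399 = 1242903714703751/1512738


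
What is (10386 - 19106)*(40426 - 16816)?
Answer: -205879200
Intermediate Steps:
(10386 - 19106)*(40426 - 16816) = -8720*23610 = -205879200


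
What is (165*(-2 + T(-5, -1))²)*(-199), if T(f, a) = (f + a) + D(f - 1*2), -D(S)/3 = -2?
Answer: -131340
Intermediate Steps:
D(S) = 6 (D(S) = -3*(-2) = 6)
T(f, a) = 6 + a + f (T(f, a) = (f + a) + 6 = (a + f) + 6 = 6 + a + f)
(165*(-2 + T(-5, -1))²)*(-199) = (165*(-2 + (6 - 1 - 5))²)*(-199) = (165*(-2 + 0)²)*(-199) = (165*(-2)²)*(-199) = (165*4)*(-199) = 660*(-199) = -131340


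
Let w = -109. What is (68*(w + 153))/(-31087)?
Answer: -2992/31087 ≈ -0.096246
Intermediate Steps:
(68*(w + 153))/(-31087) = (68*(-109 + 153))/(-31087) = (68*44)*(-1/31087) = 2992*(-1/31087) = -2992/31087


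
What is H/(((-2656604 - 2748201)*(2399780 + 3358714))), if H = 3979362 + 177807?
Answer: -1385723/10374512387890 ≈ -1.3357e-7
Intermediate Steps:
H = 4157169
H/(((-2656604 - 2748201)*(2399780 + 3358714))) = 4157169/(((-2656604 - 2748201)*(2399780 + 3358714))) = 4157169/((-5404805*5758494)) = 4157169/(-31123537163670) = 4157169*(-1/31123537163670) = -1385723/10374512387890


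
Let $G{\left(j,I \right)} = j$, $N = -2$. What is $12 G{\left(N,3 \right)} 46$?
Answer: $-1104$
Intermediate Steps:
$12 G{\left(N,3 \right)} 46 = 12 \left(-2\right) 46 = \left(-24\right) 46 = -1104$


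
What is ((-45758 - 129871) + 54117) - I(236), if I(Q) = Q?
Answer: -121748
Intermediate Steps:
((-45758 - 129871) + 54117) - I(236) = ((-45758 - 129871) + 54117) - 1*236 = (-175629 + 54117) - 236 = -121512 - 236 = -121748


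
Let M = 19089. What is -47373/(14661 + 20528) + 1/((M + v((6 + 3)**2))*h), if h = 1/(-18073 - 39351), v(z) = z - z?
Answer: -417856619/95960403 ≈ -4.3545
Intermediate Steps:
v(z) = 0
h = -1/57424 (h = 1/(-57424) = -1/57424 ≈ -1.7414e-5)
-47373/(14661 + 20528) + 1/((M + v((6 + 3)**2))*h) = -47373/(14661 + 20528) + 1/((19089 + 0)*(-1/57424)) = -47373/35189 - 57424/19089 = -417856619/95960403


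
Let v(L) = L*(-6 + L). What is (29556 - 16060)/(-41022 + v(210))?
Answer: 6748/909 ≈ 7.4235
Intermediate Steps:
(29556 - 16060)/(-41022 + v(210)) = (29556 - 16060)/(-41022 + 210*(-6 + 210)) = 13496/(-41022 + 210*204) = 13496/(-41022 + 42840) = 13496/1818 = 13496*(1/1818) = 6748/909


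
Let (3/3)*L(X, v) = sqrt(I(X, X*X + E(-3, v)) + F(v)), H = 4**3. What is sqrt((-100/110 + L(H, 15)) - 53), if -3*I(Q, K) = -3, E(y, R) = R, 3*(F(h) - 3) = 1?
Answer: sqrt(-58707 + 363*sqrt(39))/33 ≈ 7.1991*I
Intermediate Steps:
F(h) = 10/3 (F(h) = 3 + (1/3)*1 = 3 + 1/3 = 10/3)
I(Q, K) = 1 (I(Q, K) = -1/3*(-3) = 1)
H = 64
L(X, v) = sqrt(39)/3 (L(X, v) = sqrt(1 + 10/3) = sqrt(13/3) = sqrt(39)/3)
sqrt((-100/110 + L(H, 15)) - 53) = sqrt((-100/110 + sqrt(39)/3) - 53) = sqrt((-100*1/110 + sqrt(39)/3) - 53) = sqrt((-10/11 + sqrt(39)/3) - 53) = sqrt(-593/11 + sqrt(39)/3)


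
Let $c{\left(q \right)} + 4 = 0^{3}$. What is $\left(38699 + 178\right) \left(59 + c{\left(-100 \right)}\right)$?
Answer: $2138235$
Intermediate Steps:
$c{\left(q \right)} = -4$ ($c{\left(q \right)} = -4 + 0^{3} = -4 + 0 = -4$)
$\left(38699 + 178\right) \left(59 + c{\left(-100 \right)}\right) = \left(38699 + 178\right) \left(59 - 4\right) = 38877 \cdot 55 = 2138235$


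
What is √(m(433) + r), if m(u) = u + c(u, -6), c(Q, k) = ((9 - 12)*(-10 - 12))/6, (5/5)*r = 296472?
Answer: 2*√74229 ≈ 544.90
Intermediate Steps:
r = 296472
c(Q, k) = 11 (c(Q, k) = -3*(-22)*(⅙) = 66*(⅙) = 11)
m(u) = 11 + u (m(u) = u + 11 = 11 + u)
√(m(433) + r) = √((11 + 433) + 296472) = √(444 + 296472) = √296916 = 2*√74229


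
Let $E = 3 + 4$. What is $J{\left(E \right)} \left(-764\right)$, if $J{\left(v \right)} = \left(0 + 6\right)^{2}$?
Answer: $-27504$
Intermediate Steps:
$E = 7$
$J{\left(v \right)} = 36$ ($J{\left(v \right)} = 6^{2} = 36$)
$J{\left(E \right)} \left(-764\right) = 36 \left(-764\right) = -27504$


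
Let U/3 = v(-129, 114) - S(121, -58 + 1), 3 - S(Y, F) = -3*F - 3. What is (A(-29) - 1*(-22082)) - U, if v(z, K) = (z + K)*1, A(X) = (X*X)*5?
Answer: 25837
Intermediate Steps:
S(Y, F) = 6 + 3*F (S(Y, F) = 3 - (-3*F - 3) = 3 - (-3 - 3*F) = 3 + (3 + 3*F) = 6 + 3*F)
A(X) = 5*X**2 (A(X) = X**2*5 = 5*X**2)
v(z, K) = K + z (v(z, K) = (K + z)*1 = K + z)
U = 450 (U = 3*((114 - 129) - (6 + 3*(-58 + 1))) = 3*(-15 - (6 + 3*(-57))) = 3*(-15 - (6 - 171)) = 3*(-15 - 1*(-165)) = 3*(-15 + 165) = 3*150 = 450)
(A(-29) - 1*(-22082)) - U = (5*(-29)**2 - 1*(-22082)) - 1*450 = (5*841 + 22082) - 450 = (4205 + 22082) - 450 = 26287 - 450 = 25837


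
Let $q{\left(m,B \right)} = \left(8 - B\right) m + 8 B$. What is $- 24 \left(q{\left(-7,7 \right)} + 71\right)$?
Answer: $-2880$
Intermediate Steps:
$q{\left(m,B \right)} = 8 B + m \left(8 - B\right)$ ($q{\left(m,B \right)} = m \left(8 - B\right) + 8 B = 8 B + m \left(8 - B\right)$)
$- 24 \left(q{\left(-7,7 \right)} + 71\right) = - 24 \left(\left(8 \cdot 7 + 8 \left(-7\right) - 7 \left(-7\right)\right) + 71\right) = - 24 \left(\left(56 - 56 + 49\right) + 71\right) = - 24 \left(49 + 71\right) = \left(-24\right) 120 = -2880$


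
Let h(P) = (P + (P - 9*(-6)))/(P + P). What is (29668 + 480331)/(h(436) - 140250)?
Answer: -222359564/61148537 ≈ -3.6364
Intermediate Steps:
h(P) = (54 + 2*P)/(2*P) (h(P) = (P + (P + 54))/((2*P)) = (P + (54 + P))*(1/(2*P)) = (54 + 2*P)*(1/(2*P)) = (54 + 2*P)/(2*P))
(29668 + 480331)/(h(436) - 140250) = (29668 + 480331)/((27 + 436)/436 - 140250) = 509999/((1/436)*463 - 140250) = 509999/(463/436 - 140250) = 509999/(-61148537/436) = 509999*(-436/61148537) = -222359564/61148537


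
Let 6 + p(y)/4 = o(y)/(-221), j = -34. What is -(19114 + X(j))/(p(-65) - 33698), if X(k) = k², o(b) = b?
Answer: 172295/286627 ≈ 0.60111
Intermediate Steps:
p(y) = -24 - 4*y/221 (p(y) = -24 + 4*(y/(-221)) = -24 + 4*(y*(-1/221)) = -24 + 4*(-y/221) = -24 - 4*y/221)
-(19114 + X(j))/(p(-65) - 33698) = -(19114 + (-34)²)/((-24 - 4/221*(-65)) - 33698) = -(19114 + 1156)/((-24 + 20/17) - 33698) = -20270/(-388/17 - 33698) = -20270/(-573254/17) = -20270*(-17)/573254 = -1*(-172295/286627) = 172295/286627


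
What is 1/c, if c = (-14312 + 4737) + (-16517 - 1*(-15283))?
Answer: -1/10809 ≈ -9.2515e-5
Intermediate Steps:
c = -10809 (c = -9575 + (-16517 + 15283) = -9575 - 1234 = -10809)
1/c = 1/(-10809) = -1/10809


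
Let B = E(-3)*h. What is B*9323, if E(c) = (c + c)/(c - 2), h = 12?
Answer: 671256/5 ≈ 1.3425e+5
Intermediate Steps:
E(c) = 2*c/(-2 + c) (E(c) = (2*c)/(-2 + c) = 2*c/(-2 + c))
B = 72/5 (B = (2*(-3)/(-2 - 3))*12 = (2*(-3)/(-5))*12 = (2*(-3)*(-⅕))*12 = (6/5)*12 = 72/5 ≈ 14.400)
B*9323 = (72/5)*9323 = 671256/5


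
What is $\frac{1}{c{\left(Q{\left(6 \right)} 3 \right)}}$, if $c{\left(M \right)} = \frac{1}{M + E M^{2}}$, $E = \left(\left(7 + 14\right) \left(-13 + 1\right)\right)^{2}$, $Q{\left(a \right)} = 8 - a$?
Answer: $2286150$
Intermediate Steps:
$E = 63504$ ($E = \left(21 \left(-12\right)\right)^{2} = \left(-252\right)^{2} = 63504$)
$c{\left(M \right)} = \frac{1}{M + 63504 M^{2}}$
$\frac{1}{c{\left(Q{\left(6 \right)} 3 \right)}} = \frac{1}{\frac{1}{\left(8 - 6\right) 3} \frac{1}{1 + 63504 \left(8 - 6\right) 3}} = \frac{1}{\frac{1}{2 \cdot 3} \frac{1}{1 + 63504 \cdot 2 \cdot 3}} = \frac{1}{\frac{1}{6} \frac{1}{1 + 63504 \cdot 6}} = \frac{1}{\frac{1}{6} \frac{1}{1 + 381024}} = \frac{1}{\frac{1}{6} \cdot \frac{1}{381025}} = \frac{1}{\frac{1}{2286150}} = 2286150$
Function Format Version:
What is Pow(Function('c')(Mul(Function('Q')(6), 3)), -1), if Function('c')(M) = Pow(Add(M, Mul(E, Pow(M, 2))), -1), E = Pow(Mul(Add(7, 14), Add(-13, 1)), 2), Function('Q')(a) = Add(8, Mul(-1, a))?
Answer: 2286150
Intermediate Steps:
E = 63504 (E = Pow(Mul(21, -12), 2) = Pow(-252, 2) = 63504)
Function('c')(M) = Pow(Add(M, Mul(63504, Pow(M, 2))), -1)
Pow(Function('c')(Mul(Function('Q')(6), 3)), -1) = Pow(Mul(Pow(Mul(Add(8, Mul(-1, 6)), 3), -1), Pow(Add(1, Mul(63504, Mul(Add(8, Mul(-1, 6)), 3))), -1)), -1) = Pow(Mul(Pow(Mul(Add(8, -6), 3), -1), Pow(Add(1, Mul(63504, Mul(Add(8, -6), 3))), -1)), -1) = Pow(Mul(Pow(Mul(2, 3), -1), Pow(Add(1, Mul(63504, Mul(2, 3))), -1)), -1) = Pow(Mul(Pow(6, -1), Pow(Add(1, Mul(63504, 6)), -1)), -1) = Pow(Mul(Rational(1, 6), Pow(Add(1, 381024), -1)), -1) = Pow(Mul(Rational(1, 6), Pow(381025, -1)), -1) = Pow(Mul(Rational(1, 6), Rational(1, 381025)), -1) = Pow(Rational(1, 2286150), -1) = 2286150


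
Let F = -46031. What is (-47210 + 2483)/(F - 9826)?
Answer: 14909/18619 ≈ 0.80074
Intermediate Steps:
(-47210 + 2483)/(F - 9826) = (-47210 + 2483)/(-46031 - 9826) = -44727/(-55857) = -44727*(-1/55857) = 14909/18619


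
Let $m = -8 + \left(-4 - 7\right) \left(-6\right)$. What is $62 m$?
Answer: $3596$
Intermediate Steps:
$m = 58$ ($m = -8 - -66 = -8 + 66 = 58$)
$62 m = 62 \cdot 58 = 3596$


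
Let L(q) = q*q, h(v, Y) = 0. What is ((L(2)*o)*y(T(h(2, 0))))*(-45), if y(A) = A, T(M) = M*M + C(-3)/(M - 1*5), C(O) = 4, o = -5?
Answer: -720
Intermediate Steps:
L(q) = q**2
T(M) = M**2 + 4/(-5 + M) (T(M) = M*M + 4/(M - 1*5) = M**2 + 4/(M - 5) = M**2 + 4/(-5 + M))
((L(2)*o)*y(T(h(2, 0))))*(-45) = ((2**2*(-5))*((4 + 0**3 - 5*0**2)/(-5 + 0)))*(-45) = ((4*(-5))*((4 + 0 - 5*0)/(-5)))*(-45) = -(-4)*(4 + 0 + 0)*(-45) = -(-4)*4*(-45) = -20*(-4/5)*(-45) = 16*(-45) = -720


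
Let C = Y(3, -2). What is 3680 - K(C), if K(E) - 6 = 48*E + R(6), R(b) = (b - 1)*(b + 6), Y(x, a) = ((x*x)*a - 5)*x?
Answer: 6926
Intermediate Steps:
Y(x, a) = x*(-5 + a*x²) (Y(x, a) = (x²*a - 5)*x = (a*x² - 5)*x = (-5 + a*x²)*x = x*(-5 + a*x²))
R(b) = (-1 + b)*(6 + b)
C = -69 (C = 3*(-5 - 2*3²) = 3*(-5 - 2*9) = 3*(-5 - 18) = 3*(-23) = -69)
K(E) = 66 + 48*E (K(E) = 6 + (48*E + (-6 + 6² + 5*6)) = 6 + (48*E + (-6 + 36 + 30)) = 6 + (48*E + 60) = 6 + (60 + 48*E) = 66 + 48*E)
3680 - K(C) = 3680 - (66 + 48*(-69)) = 3680 - (66 - 3312) = 3680 - 1*(-3246) = 3680 + 3246 = 6926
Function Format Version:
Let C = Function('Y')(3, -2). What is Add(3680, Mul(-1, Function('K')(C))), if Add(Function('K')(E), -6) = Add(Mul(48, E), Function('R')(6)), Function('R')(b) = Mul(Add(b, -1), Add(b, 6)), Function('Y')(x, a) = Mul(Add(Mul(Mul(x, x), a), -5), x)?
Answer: 6926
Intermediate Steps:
Function('Y')(x, a) = Mul(x, Add(-5, Mul(a, Pow(x, 2)))) (Function('Y')(x, a) = Mul(Add(Mul(Pow(x, 2), a), -5), x) = Mul(Add(Mul(a, Pow(x, 2)), -5), x) = Mul(Add(-5, Mul(a, Pow(x, 2))), x) = Mul(x, Add(-5, Mul(a, Pow(x, 2)))))
Function('R')(b) = Mul(Add(-1, b), Add(6, b))
C = -69 (C = Mul(3, Add(-5, Mul(-2, Pow(3, 2)))) = Mul(3, Add(-5, Mul(-2, 9))) = Mul(3, Add(-5, -18)) = Mul(3, -23) = -69)
Function('K')(E) = Add(66, Mul(48, E)) (Function('K')(E) = Add(6, Add(Mul(48, E), Add(-6, Pow(6, 2), Mul(5, 6)))) = Add(6, Add(Mul(48, E), Add(-6, 36, 30))) = Add(6, Add(Mul(48, E), 60)) = Add(6, Add(60, Mul(48, E))) = Add(66, Mul(48, E)))
Add(3680, Mul(-1, Function('K')(C))) = Add(3680, Mul(-1, Add(66, Mul(48, -69)))) = Add(3680, Mul(-1, Add(66, -3312))) = Add(3680, Mul(-1, -3246)) = Add(3680, 3246) = 6926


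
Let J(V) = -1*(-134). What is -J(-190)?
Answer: -134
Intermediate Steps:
J(V) = 134
-J(-190) = -1*134 = -134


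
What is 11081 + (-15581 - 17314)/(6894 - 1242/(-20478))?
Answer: 28957481346/2614381 ≈ 11076.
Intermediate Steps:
11081 + (-15581 - 17314)/(6894 - 1242/(-20478)) = 11081 - 32895/(6894 - 1242*(-1/20478)) = 11081 - 32895/(6894 + 207/3413) = 11081 - 32895/23529429/3413 = 11081 - 32895*3413/23529429 = 11081 - 12474515/2614381 = 28957481346/2614381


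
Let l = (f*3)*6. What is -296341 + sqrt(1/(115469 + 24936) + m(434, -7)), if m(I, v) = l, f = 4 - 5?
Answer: -296341 + I*sqrt(354844012045)/140405 ≈ -2.9634e+5 + 4.2426*I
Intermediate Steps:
f = -1
l = -18 (l = -1*3*6 = -3*6 = -18)
m(I, v) = -18
-296341 + sqrt(1/(115469 + 24936) + m(434, -7)) = -296341 + sqrt(1/(115469 + 24936) - 18) = -296341 + sqrt(1/140405 - 18) = -296341 + sqrt(-2527289/140405) = -296341 + I*sqrt(354844012045)/140405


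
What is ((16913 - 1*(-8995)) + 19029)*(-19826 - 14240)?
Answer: -1530823842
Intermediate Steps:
((16913 - 1*(-8995)) + 19029)*(-19826 - 14240) = ((16913 + 8995) + 19029)*(-34066) = (25908 + 19029)*(-34066) = 44937*(-34066) = -1530823842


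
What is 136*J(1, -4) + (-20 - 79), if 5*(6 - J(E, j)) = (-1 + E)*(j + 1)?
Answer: 717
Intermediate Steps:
J(E, j) = 6 - (1 + j)*(-1 + E)/5 (J(E, j) = 6 - (-1 + E)*(j + 1)/5 = 6 - (-1 + E)*(1 + j)/5 = 6 - (1 + j)*(-1 + E)/5)
136*J(1, -4) + (-20 - 79) = 136*(31/5 - ⅕*1 + (⅕)*(-4) - ⅕*1*(-4)) + (-20 - 79) = 136*(31/5 - ⅕ - ⅘ + ⅘) - 99 = 136*6 - 99 = 816 - 99 = 717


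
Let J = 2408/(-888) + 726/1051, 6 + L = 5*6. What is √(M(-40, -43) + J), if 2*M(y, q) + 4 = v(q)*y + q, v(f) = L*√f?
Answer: √(-1389338481234 - 26130794728320*I*√43)/233322 ≈ 39.51 - 39.832*I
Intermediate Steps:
L = 24 (L = -6 + 5*6 = -6 + 30 = 24)
v(f) = 24*√f
J = -235765/116661 (J = 2408*(-1/888) + 726*(1/1051) = -301/111 + 726/1051 = -235765/116661 ≈ -2.0209)
M(y, q) = -2 + q/2 + 12*y*√q (M(y, q) = -2 + ((24*√q)*y + q)/2 = -2 + (24*y*√q + q)/2 = -2 + (q + 24*y*√q)/2 = -2 + (q/2 + 12*y*√q) = -2 + q/2 + 12*y*√q)
√(M(-40, -43) + J) = √((-2 + (½)*(-43) + 12*(-40)*√(-43)) - 235765/116661) = √((-2 - 43/2 + 12*(-40)*(I*√43)) - 235765/116661) = √((-2 - 43/2 - 480*I*√43) - 235765/116661) = √((-47/2 - 480*I*√43) - 235765/116661) = √(-5954597/233322 - 480*I*√43)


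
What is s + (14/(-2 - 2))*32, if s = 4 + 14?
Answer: -94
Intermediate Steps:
s = 18
s + (14/(-2 - 2))*32 = 18 + (14/(-2 - 2))*32 = 18 + (14/(-4))*32 = 18 + (14*(-1/4))*32 = 18 - 7/2*32 = 18 - 112 = -94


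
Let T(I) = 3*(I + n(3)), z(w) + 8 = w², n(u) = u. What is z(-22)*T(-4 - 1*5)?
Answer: -8568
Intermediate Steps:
z(w) = -8 + w²
T(I) = 9 + 3*I (T(I) = 3*(I + 3) = 3*(3 + I) = 9 + 3*I)
z(-22)*T(-4 - 1*5) = (-8 + (-22)²)*(9 + 3*(-4 - 1*5)) = (-8 + 484)*(9 + 3*(-4 - 5)) = 476*(9 + 3*(-9)) = 476*(9 - 27) = 476*(-18) = -8568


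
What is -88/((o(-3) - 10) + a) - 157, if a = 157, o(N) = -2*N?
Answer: -24109/153 ≈ -157.58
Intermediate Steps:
-88/((o(-3) - 10) + a) - 157 = -88/((-2*(-3) - 10) + 157) - 157 = -88/((6 - 10) + 157) - 157 = -88/(-4 + 157) - 157 = -88/153 - 157 = -24109/153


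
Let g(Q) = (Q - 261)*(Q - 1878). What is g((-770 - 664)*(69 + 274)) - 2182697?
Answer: 242978627323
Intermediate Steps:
g(Q) = (-1878 + Q)*(-261 + Q) (g(Q) = (-261 + Q)*(-1878 + Q) = (-1878 + Q)*(-261 + Q))
g((-770 - 664)*(69 + 274)) - 2182697 = (490158 + ((-770 - 664)*(69 + 274))**2 - 2139*(-770 - 664)*(69 + 274)) - 2182697 = (490158 + (-1434*343)**2 - (-3067326)*343) - 2182697 = (490158 + (-491862)**2 - 2139*(-491862)) - 2182697 = (490158 + 241928227044 + 1052092818) - 2182697 = 242980810020 - 2182697 = 242978627323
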